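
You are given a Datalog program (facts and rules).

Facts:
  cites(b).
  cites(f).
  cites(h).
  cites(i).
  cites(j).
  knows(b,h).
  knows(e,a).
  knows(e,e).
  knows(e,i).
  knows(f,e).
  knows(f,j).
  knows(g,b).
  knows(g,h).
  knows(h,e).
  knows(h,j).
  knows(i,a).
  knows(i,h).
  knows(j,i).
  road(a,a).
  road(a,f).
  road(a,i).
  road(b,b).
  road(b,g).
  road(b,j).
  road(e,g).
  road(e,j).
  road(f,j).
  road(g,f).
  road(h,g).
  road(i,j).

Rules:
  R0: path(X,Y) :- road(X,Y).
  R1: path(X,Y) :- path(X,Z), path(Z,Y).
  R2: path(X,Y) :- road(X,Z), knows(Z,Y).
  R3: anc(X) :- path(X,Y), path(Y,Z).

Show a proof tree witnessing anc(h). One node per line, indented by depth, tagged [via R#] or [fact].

anc(h)  [via R3]
  path(h,b)  [via R2]
    road(h,g)  [fact]
    knows(g,b)  [fact]
  path(b,b)  [via R0]
    road(b,b)  [fact]

round 1: derive path(a,a) via R0 from road(a,a)
round 1: derive path(a,f) via R0 from road(a,f)
round 1: derive path(a,i) via R0 from road(a,i)
round 1: derive path(b,b) via R0 from road(b,b)
round 1: derive path(b,g) via R0 from road(b,g)
round 1: derive path(b,j) via R0 from road(b,j)
round 1: derive path(e,g) via R0 from road(e,g)
round 1: derive path(e,j) via R0 from road(e,j)
round 1: derive path(f,j) via R0 from road(f,j)
round 1: derive path(g,f) via R0 from road(g,f)
round 1: derive path(h,g) via R0 from road(h,g)
round 1: derive path(i,j) via R0 from road(i,j)
round 1: derive path(a,e) via R2 from road(a,f), knows(f,e)
round 1: derive path(a,h) via R2 from road(a,i), knows(i,h)
round 1: derive path(a,j) via R2 from road(a,f), knows(f,j)
round 1: derive path(b,h) via R2 from road(b,b), knows(b,h)
round 1: derive path(b,i) via R2 from road(b,j), knows(j,i)
round 1: derive path(e,b) via R2 from road(e,g), knows(g,b)
round 1: derive path(e,h) via R2 from road(e,g), knows(g,h)
round 1: derive path(e,i) via R2 from road(e,j), knows(j,i)
round 1: derive path(f,i) via R2 from road(f,j), knows(j,i)
round 1: derive path(g,e) via R2 from road(g,f), knows(f,e)
round 1: derive path(g,j) via R2 from road(g,f), knows(f,j)
round 1: derive path(h,b) via R2 from road(h,g), knows(g,b)
round 1: derive path(h,h) via R2 from road(h,g), knows(g,h)
round 1: derive path(i,i) via R2 from road(i,j), knows(j,i)
round 2: derive path(a,b) via R1 from path(a,e), path(e,b)
round 2: derive path(a,g) via R1 from path(a,e), path(e,g)
round 2: derive path(b,e) via R1 from path(b,g), path(g,e)
round 2: derive path(b,f) via R1 from path(b,g), path(g,f)
round 2: derive path(e,e) via R1 from path(e,g), path(g,e)
round 2: derive path(e,f) via R1 from path(e,g), path(g,f)
round 2: derive path(g,b) via R1 from path(g,e), path(e,b)
round 2: derive path(g,g) via R1 from path(g,e), path(e,g)
round 2: derive path(g,h) via R1 from path(g,e), path(e,h)
round 2: derive path(g,i) via R1 from path(g,e), path(e,i)
round 2: derive path(h,e) via R1 from path(h,g), path(g,e)
round 2: derive path(h,f) via R1 from path(h,g), path(g,f)
round 2: derive path(h,i) via R1 from path(h,b), path(b,i)
round 2: derive path(h,j) via R1 from path(h,b), path(b,j)
round 2: derive anc(a) via R3 from path(a,a), path(a,a)
round 2: derive anc(b) via R3 from path(b,b), path(b,b)
round 2: derive anc(e) via R3 from path(e,b), path(b,b)
round 2: derive anc(f) via R3 from path(f,i), path(i,i)
round 2: derive anc(g) via R3 from path(g,e), path(e,b)
round 2: derive anc(h) via R3 from path(h,b), path(b,b)
round 2: derive anc(i) via R3 from path(i,i), path(i,i)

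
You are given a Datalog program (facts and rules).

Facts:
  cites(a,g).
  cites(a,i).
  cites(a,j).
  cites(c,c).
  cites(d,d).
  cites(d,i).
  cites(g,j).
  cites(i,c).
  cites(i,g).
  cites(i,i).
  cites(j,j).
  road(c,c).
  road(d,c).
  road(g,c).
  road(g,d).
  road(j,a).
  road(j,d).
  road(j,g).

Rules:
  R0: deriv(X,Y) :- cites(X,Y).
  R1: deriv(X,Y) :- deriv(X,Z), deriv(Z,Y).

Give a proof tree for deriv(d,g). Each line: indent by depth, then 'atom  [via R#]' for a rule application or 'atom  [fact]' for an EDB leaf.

round 1: derive deriv(a,g) via R0 from cites(a,g)
round 1: derive deriv(a,i) via R0 from cites(a,i)
round 1: derive deriv(a,j) via R0 from cites(a,j)
round 1: derive deriv(c,c) via R0 from cites(c,c)
round 1: derive deriv(d,d) via R0 from cites(d,d)
round 1: derive deriv(d,i) via R0 from cites(d,i)
round 1: derive deriv(g,j) via R0 from cites(g,j)
round 1: derive deriv(i,c) via R0 from cites(i,c)
round 1: derive deriv(i,g) via R0 from cites(i,g)
round 1: derive deriv(i,i) via R0 from cites(i,i)
round 1: derive deriv(j,j) via R0 from cites(j,j)
round 2: derive deriv(a,c) via R1 from deriv(a,i), deriv(i,c)
round 2: derive deriv(d,c) via R1 from deriv(d,i), deriv(i,c)
round 2: derive deriv(d,g) via R1 from deriv(d,i), deriv(i,g)
round 2: derive deriv(i,j) via R1 from deriv(i,g), deriv(g,j)
round 3: derive deriv(d,j) via R1 from deriv(d,g), deriv(g,j)

deriv(d,g)  [via R1]
  deriv(d,i)  [via R0]
    cites(d,i)  [fact]
  deriv(i,g)  [via R0]
    cites(i,g)  [fact]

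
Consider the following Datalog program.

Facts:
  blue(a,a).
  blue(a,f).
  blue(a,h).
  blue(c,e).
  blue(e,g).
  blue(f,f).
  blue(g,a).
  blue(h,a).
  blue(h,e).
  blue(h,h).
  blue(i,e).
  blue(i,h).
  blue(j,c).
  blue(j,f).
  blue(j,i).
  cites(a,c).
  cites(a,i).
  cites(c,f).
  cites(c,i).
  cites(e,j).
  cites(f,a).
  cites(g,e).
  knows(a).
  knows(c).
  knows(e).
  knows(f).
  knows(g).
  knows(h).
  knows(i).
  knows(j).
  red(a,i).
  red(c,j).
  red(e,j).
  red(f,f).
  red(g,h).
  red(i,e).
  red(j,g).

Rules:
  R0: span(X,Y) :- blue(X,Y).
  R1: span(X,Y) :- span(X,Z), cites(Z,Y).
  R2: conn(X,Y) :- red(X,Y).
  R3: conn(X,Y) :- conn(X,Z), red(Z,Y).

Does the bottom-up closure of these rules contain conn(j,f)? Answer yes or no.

round 1: derive conn(a,i) via R2 from red(a,i)
round 1: derive conn(c,j) via R2 from red(c,j)
round 1: derive conn(e,j) via R2 from red(e,j)
round 1: derive conn(f,f) via R2 from red(f,f)
round 1: derive conn(g,h) via R2 from red(g,h)
round 1: derive conn(i,e) via R2 from red(i,e)
round 1: derive conn(j,g) via R2 from red(j,g)
round 2: derive conn(a,e) via R3 from conn(a,i), red(i,e)
round 2: derive conn(c,g) via R3 from conn(c,j), red(j,g)
round 2: derive conn(e,g) via R3 from conn(e,j), red(j,g)
round 2: derive conn(i,j) via R3 from conn(i,e), red(e,j)
round 2: derive conn(j,h) via R3 from conn(j,g), red(g,h)
round 3: derive conn(a,j) via R3 from conn(a,e), red(e,j)
round 3: derive conn(c,h) via R3 from conn(c,g), red(g,h)
round 3: derive conn(e,h) via R3 from conn(e,g), red(g,h)
round 3: derive conn(i,g) via R3 from conn(i,j), red(j,g)
round 4: derive conn(a,g) via R3 from conn(a,j), red(j,g)
round 4: derive conn(i,h) via R3 from conn(i,g), red(g,h)
round 5: derive conn(a,h) via R3 from conn(a,g), red(g,h)

no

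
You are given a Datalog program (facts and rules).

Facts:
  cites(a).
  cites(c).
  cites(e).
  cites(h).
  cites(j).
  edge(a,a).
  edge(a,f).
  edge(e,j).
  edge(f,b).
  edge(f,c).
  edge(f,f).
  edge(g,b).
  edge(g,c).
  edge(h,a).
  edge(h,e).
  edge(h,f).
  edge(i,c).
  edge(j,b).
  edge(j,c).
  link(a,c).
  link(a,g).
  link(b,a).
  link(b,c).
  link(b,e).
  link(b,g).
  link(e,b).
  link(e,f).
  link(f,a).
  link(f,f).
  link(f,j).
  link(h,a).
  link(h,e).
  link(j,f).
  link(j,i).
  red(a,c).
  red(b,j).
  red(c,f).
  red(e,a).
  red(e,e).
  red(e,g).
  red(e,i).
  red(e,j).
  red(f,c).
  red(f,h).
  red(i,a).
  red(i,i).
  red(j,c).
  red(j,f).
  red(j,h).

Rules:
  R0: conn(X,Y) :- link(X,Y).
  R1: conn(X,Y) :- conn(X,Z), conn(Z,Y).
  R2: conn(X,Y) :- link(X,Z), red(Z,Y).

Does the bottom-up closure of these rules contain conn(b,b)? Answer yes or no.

round 1: derive conn(a,c) via R0 from link(a,c)
round 1: derive conn(a,g) via R0 from link(a,g)
round 1: derive conn(b,a) via R0 from link(b,a)
round 1: derive conn(b,c) via R0 from link(b,c)
round 1: derive conn(b,e) via R0 from link(b,e)
round 1: derive conn(b,g) via R0 from link(b,g)
round 1: derive conn(e,b) via R0 from link(e,b)
round 1: derive conn(e,f) via R0 from link(e,f)
round 1: derive conn(f,a) via R0 from link(f,a)
round 1: derive conn(f,f) via R0 from link(f,f)
round 1: derive conn(f,j) via R0 from link(f,j)
round 1: derive conn(h,a) via R0 from link(h,a)
round 1: derive conn(h,e) via R0 from link(h,e)
round 1: derive conn(j,f) via R0 from link(j,f)
round 1: derive conn(j,i) via R0 from link(j,i)
round 1: derive conn(a,f) via R2 from link(a,c), red(c,f)
round 1: derive conn(b,f) via R2 from link(b,c), red(c,f)
round 1: derive conn(b,i) via R2 from link(b,e), red(e,i)
round 1: derive conn(b,j) via R2 from link(b,e), red(e,j)
round 1: derive conn(e,c) via R2 from link(e,f), red(f,c)
round 1: derive conn(e,h) via R2 from link(e,f), red(f,h)
round 1: derive conn(e,j) via R2 from link(e,b), red(b,j)
round 1: derive conn(f,c) via R2 from link(f,a), red(a,c)
round 1: derive conn(f,h) via R2 from link(f,f), red(f,h)
round 1: derive conn(h,c) via R2 from link(h,a), red(a,c)
round 1: derive conn(h,g) via R2 from link(h,e), red(e,g)
round 1: derive conn(h,i) via R2 from link(h,e), red(e,i)
round 1: derive conn(h,j) via R2 from link(h,e), red(e,j)
round 1: derive conn(j,a) via R2 from link(j,i), red(i,a)
round 1: derive conn(j,c) via R2 from link(j,f), red(f,c)
round 1: derive conn(j,h) via R2 from link(j,f), red(f,h)
round 2: derive conn(a,a) via R1 from conn(a,f), conn(f,a)
round 2: derive conn(a,h) via R1 from conn(a,f), conn(f,h)
round 2: derive conn(a,j) via R1 from conn(a,f), conn(f,j)
round 2: derive conn(b,b) via R1 from conn(b,e), conn(e,b)
round 2: derive conn(b,h) via R1 from conn(b,e), conn(e,h)
round 2: derive conn(e,a) via R1 from conn(e,b), conn(b,a)
round 2: derive conn(e,e) via R1 from conn(e,b), conn(b,e)
round 2: derive conn(e,g) via R1 from conn(e,b), conn(b,g)
round 2: derive conn(e,i) via R1 from conn(e,b), conn(b,i)
round 2: derive conn(f,e) via R1 from conn(f,h), conn(h,e)
round 2: derive conn(f,g) via R1 from conn(f,a), conn(a,g)
round 2: derive conn(f,i) via R1 from conn(f,h), conn(h,i)
round 2: derive conn(h,b) via R1 from conn(h,e), conn(e,b)
round 2: derive conn(h,f) via R1 from conn(h,a), conn(a,f)
round 2: derive conn(h,h) via R1 from conn(h,e), conn(e,h)
round 2: derive conn(j,e) via R1 from conn(j,h), conn(h,e)
round 2: derive conn(j,g) via R1 from conn(j,a), conn(a,g)
round 2: derive conn(j,j) via R1 from conn(j,f), conn(f,j)
round 3: derive conn(a,b) via R1 from conn(a,h), conn(h,b)
round 3: derive conn(a,e) via R1 from conn(a,f), conn(f,e)
round 3: derive conn(a,i) via R1 from conn(a,f), conn(f,i)
round 3: derive conn(f,b) via R1 from conn(f,e), conn(e,b)
round 3: derive conn(j,b) via R1 from conn(j,e), conn(e,b)

yes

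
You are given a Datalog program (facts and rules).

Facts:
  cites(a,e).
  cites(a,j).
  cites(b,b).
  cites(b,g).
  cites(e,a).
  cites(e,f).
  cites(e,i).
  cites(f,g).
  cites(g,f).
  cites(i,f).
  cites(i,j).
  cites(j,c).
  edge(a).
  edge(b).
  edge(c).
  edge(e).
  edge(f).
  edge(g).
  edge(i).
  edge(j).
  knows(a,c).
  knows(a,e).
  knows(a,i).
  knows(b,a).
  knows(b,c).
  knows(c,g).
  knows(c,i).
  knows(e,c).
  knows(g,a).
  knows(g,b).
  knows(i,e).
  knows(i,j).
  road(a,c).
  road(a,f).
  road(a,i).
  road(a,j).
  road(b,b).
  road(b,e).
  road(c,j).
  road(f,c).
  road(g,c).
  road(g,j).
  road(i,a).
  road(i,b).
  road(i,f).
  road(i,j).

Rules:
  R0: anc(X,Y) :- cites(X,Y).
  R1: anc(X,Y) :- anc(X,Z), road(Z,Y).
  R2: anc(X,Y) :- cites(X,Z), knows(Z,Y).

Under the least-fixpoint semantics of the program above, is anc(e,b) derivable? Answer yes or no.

round 1: derive anc(a,e) via R0 from cites(a,e)
round 1: derive anc(a,j) via R0 from cites(a,j)
round 1: derive anc(b,b) via R0 from cites(b,b)
round 1: derive anc(b,g) via R0 from cites(b,g)
round 1: derive anc(e,a) via R0 from cites(e,a)
round 1: derive anc(e,f) via R0 from cites(e,f)
round 1: derive anc(e,i) via R0 from cites(e,i)
round 1: derive anc(f,g) via R0 from cites(f,g)
round 1: derive anc(g,f) via R0 from cites(g,f)
round 1: derive anc(i,f) via R0 from cites(i,f)
round 1: derive anc(i,j) via R0 from cites(i,j)
round 1: derive anc(j,c) via R0 from cites(j,c)
round 1: derive anc(a,c) via R2 from cites(a,e), knows(e,c)
round 1: derive anc(b,a) via R2 from cites(b,b), knows(b,a)
round 1: derive anc(b,c) via R2 from cites(b,b), knows(b,c)
round 1: derive anc(e,c) via R2 from cites(e,a), knows(a,c)
round 1: derive anc(e,e) via R2 from cites(e,a), knows(a,e)
round 1: derive anc(e,j) via R2 from cites(e,i), knows(i,j)
round 1: derive anc(f,a) via R2 from cites(f,g), knows(g,a)
round 1: derive anc(f,b) via R2 from cites(f,g), knows(g,b)
round 1: derive anc(j,g) via R2 from cites(j,c), knows(c,g)
round 1: derive anc(j,i) via R2 from cites(j,c), knows(c,i)
round 2: derive anc(b,e) via R1 from anc(b,b), road(b,e)
round 2: derive anc(b,f) via R1 from anc(b,a), road(a,f)
round 2: derive anc(b,i) via R1 from anc(b,a), road(a,i)
round 2: derive anc(b,j) via R1 from anc(b,a), road(a,j)
round 2: derive anc(e,b) via R1 from anc(e,i), road(i,b)
round 2: derive anc(f,c) via R1 from anc(f,a), road(a,c)
round 2: derive anc(f,e) via R1 from anc(f,b), road(b,e)
round 2: derive anc(f,f) via R1 from anc(f,a), road(a,f)
round 2: derive anc(f,i) via R1 from anc(f,a), road(a,i)
round 2: derive anc(f,j) via R1 from anc(f,a), road(a,j)
round 2: derive anc(g,c) via R1 from anc(g,f), road(f,c)
round 2: derive anc(i,c) via R1 from anc(i,f), road(f,c)
round 2: derive anc(j,a) via R1 from anc(j,i), road(i,a)
round 2: derive anc(j,b) via R1 from anc(j,i), road(i,b)
round 2: derive anc(j,f) via R1 from anc(j,i), road(i,f)
round 2: derive anc(j,j) via R1 from anc(j,c), road(c,j)
round 3: derive anc(g,j) via R1 from anc(g,c), road(c,j)
round 3: derive anc(j,e) via R1 from anc(j,b), road(b,e)

yes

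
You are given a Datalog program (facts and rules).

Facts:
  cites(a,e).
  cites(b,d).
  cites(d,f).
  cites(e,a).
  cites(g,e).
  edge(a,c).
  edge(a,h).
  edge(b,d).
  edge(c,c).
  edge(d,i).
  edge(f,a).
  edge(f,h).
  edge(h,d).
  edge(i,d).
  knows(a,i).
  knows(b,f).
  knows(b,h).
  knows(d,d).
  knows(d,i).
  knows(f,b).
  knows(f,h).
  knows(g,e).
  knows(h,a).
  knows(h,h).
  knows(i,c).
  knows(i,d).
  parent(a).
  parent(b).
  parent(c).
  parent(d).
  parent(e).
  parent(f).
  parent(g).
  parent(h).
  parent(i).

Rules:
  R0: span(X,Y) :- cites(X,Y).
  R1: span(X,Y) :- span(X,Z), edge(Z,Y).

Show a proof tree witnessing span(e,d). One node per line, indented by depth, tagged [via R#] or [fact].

round 1: derive span(a,e) via R0 from cites(a,e)
round 1: derive span(b,d) via R0 from cites(b,d)
round 1: derive span(d,f) via R0 from cites(d,f)
round 1: derive span(e,a) via R0 from cites(e,a)
round 1: derive span(g,e) via R0 from cites(g,e)
round 2: derive span(b,i) via R1 from span(b,d), edge(d,i)
round 2: derive span(d,a) via R1 from span(d,f), edge(f,a)
round 2: derive span(d,h) via R1 from span(d,f), edge(f,h)
round 2: derive span(e,c) via R1 from span(e,a), edge(a,c)
round 2: derive span(e,h) via R1 from span(e,a), edge(a,h)
round 3: derive span(d,c) via R1 from span(d,a), edge(a,c)
round 3: derive span(d,d) via R1 from span(d,h), edge(h,d)
round 3: derive span(e,d) via R1 from span(e,h), edge(h,d)
round 4: derive span(d,i) via R1 from span(d,d), edge(d,i)
round 4: derive span(e,i) via R1 from span(e,d), edge(d,i)

span(e,d)  [via R1]
  span(e,h)  [via R1]
    span(e,a)  [via R0]
      cites(e,a)  [fact]
    edge(a,h)  [fact]
  edge(h,d)  [fact]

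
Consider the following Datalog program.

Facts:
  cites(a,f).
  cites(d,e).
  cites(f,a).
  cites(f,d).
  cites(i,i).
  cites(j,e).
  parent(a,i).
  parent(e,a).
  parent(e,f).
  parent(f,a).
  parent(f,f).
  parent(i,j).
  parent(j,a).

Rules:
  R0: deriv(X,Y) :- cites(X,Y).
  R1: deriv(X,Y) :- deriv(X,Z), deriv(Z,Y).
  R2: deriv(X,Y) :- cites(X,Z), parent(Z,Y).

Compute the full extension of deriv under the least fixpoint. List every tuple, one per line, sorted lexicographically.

round 1: derive deriv(a,f) via R0 from cites(a,f)
round 1: derive deriv(d,e) via R0 from cites(d,e)
round 1: derive deriv(f,a) via R0 from cites(f,a)
round 1: derive deriv(f,d) via R0 from cites(f,d)
round 1: derive deriv(i,i) via R0 from cites(i,i)
round 1: derive deriv(j,e) via R0 from cites(j,e)
round 1: derive deriv(a,a) via R2 from cites(a,f), parent(f,a)
round 1: derive deriv(d,a) via R2 from cites(d,e), parent(e,a)
round 1: derive deriv(d,f) via R2 from cites(d,e), parent(e,f)
round 1: derive deriv(f,i) via R2 from cites(f,a), parent(a,i)
round 1: derive deriv(i,j) via R2 from cites(i,i), parent(i,j)
round 1: derive deriv(j,a) via R2 from cites(j,e), parent(e,a)
round 1: derive deriv(j,f) via R2 from cites(j,e), parent(e,f)
round 2: derive deriv(a,d) via R1 from deriv(a,f), deriv(f,d)
round 2: derive deriv(a,i) via R1 from deriv(a,f), deriv(f,i)
round 2: derive deriv(d,d) via R1 from deriv(d,f), deriv(f,d)
round 2: derive deriv(d,i) via R1 from deriv(d,f), deriv(f,i)
round 2: derive deriv(f,e) via R1 from deriv(f,d), deriv(d,e)
round 2: derive deriv(f,f) via R1 from deriv(f,a), deriv(a,f)
round 2: derive deriv(f,j) via R1 from deriv(f,i), deriv(i,j)
round 2: derive deriv(i,a) via R1 from deriv(i,j), deriv(j,a)
round 2: derive deriv(i,e) via R1 from deriv(i,j), deriv(j,e)
round 2: derive deriv(i,f) via R1 from deriv(i,j), deriv(j,f)
round 2: derive deriv(j,d) via R1 from deriv(j,f), deriv(f,d)
round 2: derive deriv(j,i) via R1 from deriv(j,f), deriv(f,i)
round 3: derive deriv(a,e) via R1 from deriv(a,d), deriv(d,e)
round 3: derive deriv(a,j) via R1 from deriv(a,f), deriv(f,j)
round 3: derive deriv(d,j) via R1 from deriv(d,f), deriv(f,j)
round 3: derive deriv(i,d) via R1 from deriv(i,a), deriv(a,d)
round 3: derive deriv(j,j) via R1 from deriv(j,f), deriv(f,j)

deriv(a,a)
deriv(a,d)
deriv(a,e)
deriv(a,f)
deriv(a,i)
deriv(a,j)
deriv(d,a)
deriv(d,d)
deriv(d,e)
deriv(d,f)
deriv(d,i)
deriv(d,j)
deriv(f,a)
deriv(f,d)
deriv(f,e)
deriv(f,f)
deriv(f,i)
deriv(f,j)
deriv(i,a)
deriv(i,d)
deriv(i,e)
deriv(i,f)
deriv(i,i)
deriv(i,j)
deriv(j,a)
deriv(j,d)
deriv(j,e)
deriv(j,f)
deriv(j,i)
deriv(j,j)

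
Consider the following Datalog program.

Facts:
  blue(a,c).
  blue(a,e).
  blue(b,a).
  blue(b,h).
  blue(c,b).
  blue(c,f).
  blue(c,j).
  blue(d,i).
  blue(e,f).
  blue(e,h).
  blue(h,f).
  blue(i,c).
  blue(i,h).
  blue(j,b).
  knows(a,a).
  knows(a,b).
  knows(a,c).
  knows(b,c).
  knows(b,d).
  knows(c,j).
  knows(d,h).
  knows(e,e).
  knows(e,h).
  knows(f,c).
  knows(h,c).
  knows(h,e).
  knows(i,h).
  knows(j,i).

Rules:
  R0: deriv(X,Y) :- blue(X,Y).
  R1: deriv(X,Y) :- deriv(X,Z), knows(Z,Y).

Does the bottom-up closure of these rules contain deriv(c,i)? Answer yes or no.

round 1: derive deriv(a,c) via R0 from blue(a,c)
round 1: derive deriv(a,e) via R0 from blue(a,e)
round 1: derive deriv(b,a) via R0 from blue(b,a)
round 1: derive deriv(b,h) via R0 from blue(b,h)
round 1: derive deriv(c,b) via R0 from blue(c,b)
round 1: derive deriv(c,f) via R0 from blue(c,f)
round 1: derive deriv(c,j) via R0 from blue(c,j)
round 1: derive deriv(d,i) via R0 from blue(d,i)
round 1: derive deriv(e,f) via R0 from blue(e,f)
round 1: derive deriv(e,h) via R0 from blue(e,h)
round 1: derive deriv(h,f) via R0 from blue(h,f)
round 1: derive deriv(i,c) via R0 from blue(i,c)
round 1: derive deriv(i,h) via R0 from blue(i,h)
round 1: derive deriv(j,b) via R0 from blue(j,b)
round 2: derive deriv(a,h) via R1 from deriv(a,e), knows(e,h)
round 2: derive deriv(a,j) via R1 from deriv(a,c), knows(c,j)
round 2: derive deriv(b,b) via R1 from deriv(b,a), knows(a,b)
round 2: derive deriv(b,c) via R1 from deriv(b,a), knows(a,c)
round 2: derive deriv(b,e) via R1 from deriv(b,h), knows(h,e)
round 2: derive deriv(c,c) via R1 from deriv(c,b), knows(b,c)
round 2: derive deriv(c,d) via R1 from deriv(c,b), knows(b,d)
round 2: derive deriv(c,i) via R1 from deriv(c,j), knows(j,i)
round 2: derive deriv(d,h) via R1 from deriv(d,i), knows(i,h)
round 2: derive deriv(e,c) via R1 from deriv(e,f), knows(f,c)
round 2: derive deriv(e,e) via R1 from deriv(e,h), knows(h,e)
round 2: derive deriv(h,c) via R1 from deriv(h,f), knows(f,c)
round 2: derive deriv(i,e) via R1 from deriv(i,h), knows(h,e)
round 2: derive deriv(i,j) via R1 from deriv(i,c), knows(c,j)
round 2: derive deriv(j,c) via R1 from deriv(j,b), knows(b,c)
round 2: derive deriv(j,d) via R1 from deriv(j,b), knows(b,d)
round 3: derive deriv(a,i) via R1 from deriv(a,j), knows(j,i)
round 3: derive deriv(b,d) via R1 from deriv(b,b), knows(b,d)
round 3: derive deriv(b,j) via R1 from deriv(b,c), knows(c,j)
round 3: derive deriv(c,h) via R1 from deriv(c,d), knows(d,h)
round 3: derive deriv(d,c) via R1 from deriv(d,h), knows(h,c)
round 3: derive deriv(d,e) via R1 from deriv(d,h), knows(h,e)
round 3: derive deriv(e,j) via R1 from deriv(e,c), knows(c,j)
round 3: derive deriv(h,j) via R1 from deriv(h,c), knows(c,j)
round 3: derive deriv(i,i) via R1 from deriv(i,j), knows(j,i)
round 3: derive deriv(j,h) via R1 from deriv(j,d), knows(d,h)
round 3: derive deriv(j,j) via R1 from deriv(j,c), knows(c,j)
round 4: derive deriv(b,i) via R1 from deriv(b,j), knows(j,i)
round 4: derive deriv(c,e) via R1 from deriv(c,h), knows(h,e)
round 4: derive deriv(d,j) via R1 from deriv(d,c), knows(c,j)
round 4: derive deriv(e,i) via R1 from deriv(e,j), knows(j,i)
round 4: derive deriv(h,i) via R1 from deriv(h,j), knows(j,i)
round 4: derive deriv(j,e) via R1 from deriv(j,h), knows(h,e)
round 4: derive deriv(j,i) via R1 from deriv(j,j), knows(j,i)
round 5: derive deriv(h,h) via R1 from deriv(h,i), knows(i,h)
round 6: derive deriv(h,e) via R1 from deriv(h,h), knows(h,e)

yes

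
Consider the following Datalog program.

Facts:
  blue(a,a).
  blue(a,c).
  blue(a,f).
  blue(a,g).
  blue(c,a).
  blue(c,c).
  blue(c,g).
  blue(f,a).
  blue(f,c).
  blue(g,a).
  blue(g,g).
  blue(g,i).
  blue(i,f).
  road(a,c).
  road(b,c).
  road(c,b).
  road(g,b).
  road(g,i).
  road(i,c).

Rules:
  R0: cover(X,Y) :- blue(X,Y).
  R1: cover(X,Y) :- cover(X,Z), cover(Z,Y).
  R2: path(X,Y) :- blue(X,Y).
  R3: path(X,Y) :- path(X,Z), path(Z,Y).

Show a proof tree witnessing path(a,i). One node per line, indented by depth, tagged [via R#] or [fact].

round 1: derive path(a,a) via R2 from blue(a,a)
round 1: derive path(a,c) via R2 from blue(a,c)
round 1: derive path(a,f) via R2 from blue(a,f)
round 1: derive path(a,g) via R2 from blue(a,g)
round 1: derive path(c,a) via R2 from blue(c,a)
round 1: derive path(c,c) via R2 from blue(c,c)
round 1: derive path(c,g) via R2 from blue(c,g)
round 1: derive path(f,a) via R2 from blue(f,a)
round 1: derive path(f,c) via R2 from blue(f,c)
round 1: derive path(g,a) via R2 from blue(g,a)
round 1: derive path(g,g) via R2 from blue(g,g)
round 1: derive path(g,i) via R2 from blue(g,i)
round 1: derive path(i,f) via R2 from blue(i,f)
round 2: derive path(a,i) via R3 from path(a,g), path(g,i)
round 2: derive path(c,f) via R3 from path(c,a), path(a,f)
round 2: derive path(c,i) via R3 from path(c,g), path(g,i)
round 2: derive path(f,f) via R3 from path(f,a), path(a,f)
round 2: derive path(f,g) via R3 from path(f,a), path(a,g)
round 2: derive path(g,c) via R3 from path(g,a), path(a,c)
round 2: derive path(g,f) via R3 from path(g,a), path(a,f)
round 2: derive path(i,a) via R3 from path(i,f), path(f,a)
round 2: derive path(i,c) via R3 from path(i,f), path(f,c)
round 3: derive path(f,i) via R3 from path(f,a), path(a,i)
round 3: derive path(i,g) via R3 from path(i,a), path(a,g)
round 3: derive path(i,i) via R3 from path(i,a), path(a,i)

path(a,i)  [via R3]
  path(a,g)  [via R2]
    blue(a,g)  [fact]
  path(g,i)  [via R2]
    blue(g,i)  [fact]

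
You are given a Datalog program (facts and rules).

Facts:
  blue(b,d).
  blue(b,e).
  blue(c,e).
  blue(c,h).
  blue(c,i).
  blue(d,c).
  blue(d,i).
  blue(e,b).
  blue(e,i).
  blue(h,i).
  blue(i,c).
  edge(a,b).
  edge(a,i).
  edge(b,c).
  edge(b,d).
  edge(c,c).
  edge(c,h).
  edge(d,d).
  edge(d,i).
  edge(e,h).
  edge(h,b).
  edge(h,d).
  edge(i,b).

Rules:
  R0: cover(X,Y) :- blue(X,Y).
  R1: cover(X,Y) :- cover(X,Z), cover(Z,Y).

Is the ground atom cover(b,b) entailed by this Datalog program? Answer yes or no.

round 1: derive cover(b,d) via R0 from blue(b,d)
round 1: derive cover(b,e) via R0 from blue(b,e)
round 1: derive cover(c,e) via R0 from blue(c,e)
round 1: derive cover(c,h) via R0 from blue(c,h)
round 1: derive cover(c,i) via R0 from blue(c,i)
round 1: derive cover(d,c) via R0 from blue(d,c)
round 1: derive cover(d,i) via R0 from blue(d,i)
round 1: derive cover(e,b) via R0 from blue(e,b)
round 1: derive cover(e,i) via R0 from blue(e,i)
round 1: derive cover(h,i) via R0 from blue(h,i)
round 1: derive cover(i,c) via R0 from blue(i,c)
round 2: derive cover(b,b) via R1 from cover(b,e), cover(e,b)
round 2: derive cover(b,c) via R1 from cover(b,d), cover(d,c)
round 2: derive cover(b,i) via R1 from cover(b,d), cover(d,i)
round 2: derive cover(c,b) via R1 from cover(c,e), cover(e,b)
round 2: derive cover(c,c) via R1 from cover(c,i), cover(i,c)
round 2: derive cover(d,e) via R1 from cover(d,c), cover(c,e)
round 2: derive cover(d,h) via R1 from cover(d,c), cover(c,h)
round 2: derive cover(e,c) via R1 from cover(e,i), cover(i,c)
round 2: derive cover(e,d) via R1 from cover(e,b), cover(b,d)
round 2: derive cover(e,e) via R1 from cover(e,b), cover(b,e)
round 2: derive cover(h,c) via R1 from cover(h,i), cover(i,c)
round 2: derive cover(i,e) via R1 from cover(i,c), cover(c,e)
round 2: derive cover(i,h) via R1 from cover(i,c), cover(c,h)
round 2: derive cover(i,i) via R1 from cover(i,c), cover(c,i)
round 3: derive cover(b,h) via R1 from cover(b,c), cover(c,h)
round 3: derive cover(c,d) via R1 from cover(c,b), cover(b,d)
round 3: derive cover(d,b) via R1 from cover(d,c), cover(c,b)
round 3: derive cover(d,d) via R1 from cover(d,e), cover(e,d)
round 3: derive cover(e,h) via R1 from cover(e,c), cover(c,h)
round 3: derive cover(h,b) via R1 from cover(h,c), cover(c,b)
round 3: derive cover(h,e) via R1 from cover(h,c), cover(c,e)
round 3: derive cover(h,h) via R1 from cover(h,c), cover(c,h)
round 3: derive cover(i,b) via R1 from cover(i,c), cover(c,b)
round 3: derive cover(i,d) via R1 from cover(i,e), cover(e,d)
round 4: derive cover(h,d) via R1 from cover(h,b), cover(b,d)

yes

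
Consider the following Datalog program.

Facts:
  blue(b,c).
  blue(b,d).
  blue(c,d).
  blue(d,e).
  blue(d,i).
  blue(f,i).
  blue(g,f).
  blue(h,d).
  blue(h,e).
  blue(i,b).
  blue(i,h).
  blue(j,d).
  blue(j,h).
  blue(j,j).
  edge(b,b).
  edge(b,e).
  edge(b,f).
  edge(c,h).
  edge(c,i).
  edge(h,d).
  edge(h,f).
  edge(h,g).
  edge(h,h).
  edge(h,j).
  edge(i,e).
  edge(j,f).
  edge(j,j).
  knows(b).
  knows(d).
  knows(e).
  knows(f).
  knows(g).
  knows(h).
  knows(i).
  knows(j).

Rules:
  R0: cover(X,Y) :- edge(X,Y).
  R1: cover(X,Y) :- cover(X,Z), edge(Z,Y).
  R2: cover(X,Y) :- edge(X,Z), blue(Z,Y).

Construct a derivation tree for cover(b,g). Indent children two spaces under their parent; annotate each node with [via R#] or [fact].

cover(b,g)  [via R1]
  cover(b,h)  [via R1]
    cover(b,c)  [via R2]
      edge(b,b)  [fact]
      blue(b,c)  [fact]
    edge(c,h)  [fact]
  edge(h,g)  [fact]

round 1: derive cover(b,b) via R0 from edge(b,b)
round 1: derive cover(b,e) via R0 from edge(b,e)
round 1: derive cover(b,f) via R0 from edge(b,f)
round 1: derive cover(c,h) via R0 from edge(c,h)
round 1: derive cover(c,i) via R0 from edge(c,i)
round 1: derive cover(h,d) via R0 from edge(h,d)
round 1: derive cover(h,f) via R0 from edge(h,f)
round 1: derive cover(h,g) via R0 from edge(h,g)
round 1: derive cover(h,h) via R0 from edge(h,h)
round 1: derive cover(h,j) via R0 from edge(h,j)
round 1: derive cover(i,e) via R0 from edge(i,e)
round 1: derive cover(j,f) via R0 from edge(j,f)
round 1: derive cover(j,j) via R0 from edge(j,j)
round 1: derive cover(b,c) via R2 from edge(b,b), blue(b,c)
round 1: derive cover(b,d) via R2 from edge(b,b), blue(b,d)
round 1: derive cover(b,i) via R2 from edge(b,f), blue(f,i)
round 1: derive cover(c,b) via R2 from edge(c,i), blue(i,b)
round 1: derive cover(c,d) via R2 from edge(c,h), blue(h,d)
round 1: derive cover(c,e) via R2 from edge(c,h), blue(h,e)
round 1: derive cover(h,e) via R2 from edge(h,d), blue(d,e)
round 1: derive cover(h,i) via R2 from edge(h,d), blue(d,i)
round 1: derive cover(j,d) via R2 from edge(j,j), blue(j,d)
round 1: derive cover(j,h) via R2 from edge(j,j), blue(j,h)
round 1: derive cover(j,i) via R2 from edge(j,f), blue(f,i)
round 2: derive cover(b,h) via R1 from cover(b,c), edge(c,h)
round 2: derive cover(c,f) via R1 from cover(c,b), edge(b,f)
round 2: derive cover(c,g) via R1 from cover(c,h), edge(h,g)
round 2: derive cover(c,j) via R1 from cover(c,h), edge(h,j)
round 2: derive cover(j,e) via R1 from cover(j,i), edge(i,e)
round 2: derive cover(j,g) via R1 from cover(j,h), edge(h,g)
round 3: derive cover(b,g) via R1 from cover(b,h), edge(h,g)
round 3: derive cover(b,j) via R1 from cover(b,h), edge(h,j)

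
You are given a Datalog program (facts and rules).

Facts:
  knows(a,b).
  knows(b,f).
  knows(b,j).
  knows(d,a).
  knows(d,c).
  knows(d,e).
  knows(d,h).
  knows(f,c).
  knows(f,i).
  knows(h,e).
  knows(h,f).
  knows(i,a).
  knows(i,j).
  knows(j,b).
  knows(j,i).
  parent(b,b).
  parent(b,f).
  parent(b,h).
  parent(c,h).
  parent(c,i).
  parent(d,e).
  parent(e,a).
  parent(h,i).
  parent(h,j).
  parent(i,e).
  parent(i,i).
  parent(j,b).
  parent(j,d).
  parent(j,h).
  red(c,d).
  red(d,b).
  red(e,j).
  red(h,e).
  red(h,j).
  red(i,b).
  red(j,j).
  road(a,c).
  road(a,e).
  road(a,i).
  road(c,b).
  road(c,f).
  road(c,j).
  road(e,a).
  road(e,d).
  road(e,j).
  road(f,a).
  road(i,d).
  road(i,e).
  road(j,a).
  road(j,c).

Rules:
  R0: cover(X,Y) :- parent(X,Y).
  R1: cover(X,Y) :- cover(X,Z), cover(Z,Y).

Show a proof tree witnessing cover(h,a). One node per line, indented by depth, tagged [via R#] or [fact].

cover(h,a)  [via R1]
  cover(h,d)  [via R1]
    cover(h,j)  [via R0]
      parent(h,j)  [fact]
    cover(j,d)  [via R0]
      parent(j,d)  [fact]
  cover(d,a)  [via R1]
    cover(d,e)  [via R0]
      parent(d,e)  [fact]
    cover(e,a)  [via R0]
      parent(e,a)  [fact]

round 1: derive cover(b,b) via R0 from parent(b,b)
round 1: derive cover(b,f) via R0 from parent(b,f)
round 1: derive cover(b,h) via R0 from parent(b,h)
round 1: derive cover(c,h) via R0 from parent(c,h)
round 1: derive cover(c,i) via R0 from parent(c,i)
round 1: derive cover(d,e) via R0 from parent(d,e)
round 1: derive cover(e,a) via R0 from parent(e,a)
round 1: derive cover(h,i) via R0 from parent(h,i)
round 1: derive cover(h,j) via R0 from parent(h,j)
round 1: derive cover(i,e) via R0 from parent(i,e)
round 1: derive cover(i,i) via R0 from parent(i,i)
round 1: derive cover(j,b) via R0 from parent(j,b)
round 1: derive cover(j,d) via R0 from parent(j,d)
round 1: derive cover(j,h) via R0 from parent(j,h)
round 2: derive cover(b,i) via R1 from cover(b,h), cover(h,i)
round 2: derive cover(b,j) via R1 from cover(b,h), cover(h,j)
round 2: derive cover(c,e) via R1 from cover(c,i), cover(i,e)
round 2: derive cover(c,j) via R1 from cover(c,h), cover(h,j)
round 2: derive cover(d,a) via R1 from cover(d,e), cover(e,a)
round 2: derive cover(h,b) via R1 from cover(h,j), cover(j,b)
round 2: derive cover(h,d) via R1 from cover(h,j), cover(j,d)
round 2: derive cover(h,e) via R1 from cover(h,i), cover(i,e)
round 2: derive cover(h,h) via R1 from cover(h,j), cover(j,h)
round 2: derive cover(i,a) via R1 from cover(i,e), cover(e,a)
round 2: derive cover(j,e) via R1 from cover(j,d), cover(d,e)
round 2: derive cover(j,f) via R1 from cover(j,b), cover(b,f)
round 2: derive cover(j,i) via R1 from cover(j,h), cover(h,i)
round 2: derive cover(j,j) via R1 from cover(j,h), cover(h,j)
round 3: derive cover(b,a) via R1 from cover(b,i), cover(i,a)
round 3: derive cover(b,d) via R1 from cover(b,h), cover(h,d)
round 3: derive cover(b,e) via R1 from cover(b,h), cover(h,e)
round 3: derive cover(c,a) via R1 from cover(c,e), cover(e,a)
round 3: derive cover(c,b) via R1 from cover(c,h), cover(h,b)
round 3: derive cover(c,d) via R1 from cover(c,h), cover(h,d)
round 3: derive cover(c,f) via R1 from cover(c,j), cover(j,f)
round 3: derive cover(h,a) via R1 from cover(h,d), cover(d,a)
round 3: derive cover(h,f) via R1 from cover(h,b), cover(b,f)
round 3: derive cover(j,a) via R1 from cover(j,d), cover(d,a)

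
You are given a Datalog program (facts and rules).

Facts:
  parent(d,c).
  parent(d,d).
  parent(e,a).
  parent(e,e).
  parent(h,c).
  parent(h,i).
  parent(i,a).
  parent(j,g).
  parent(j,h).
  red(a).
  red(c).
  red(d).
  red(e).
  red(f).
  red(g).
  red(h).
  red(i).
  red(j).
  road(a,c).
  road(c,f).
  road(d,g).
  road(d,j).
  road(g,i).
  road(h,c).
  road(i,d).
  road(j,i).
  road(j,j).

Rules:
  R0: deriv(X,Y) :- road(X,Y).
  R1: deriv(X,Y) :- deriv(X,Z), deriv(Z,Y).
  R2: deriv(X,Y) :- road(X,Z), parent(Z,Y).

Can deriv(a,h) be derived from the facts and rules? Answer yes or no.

round 1: derive deriv(a,c) via R0 from road(a,c)
round 1: derive deriv(c,f) via R0 from road(c,f)
round 1: derive deriv(d,g) via R0 from road(d,g)
round 1: derive deriv(d,j) via R0 from road(d,j)
round 1: derive deriv(g,i) via R0 from road(g,i)
round 1: derive deriv(h,c) via R0 from road(h,c)
round 1: derive deriv(i,d) via R0 from road(i,d)
round 1: derive deriv(j,i) via R0 from road(j,i)
round 1: derive deriv(j,j) via R0 from road(j,j)
round 1: derive deriv(d,h) via R2 from road(d,j), parent(j,h)
round 1: derive deriv(g,a) via R2 from road(g,i), parent(i,a)
round 1: derive deriv(i,c) via R2 from road(i,d), parent(d,c)
round 1: derive deriv(j,a) via R2 from road(j,i), parent(i,a)
round 1: derive deriv(j,g) via R2 from road(j,j), parent(j,g)
round 1: derive deriv(j,h) via R2 from road(j,j), parent(j,h)
round 2: derive deriv(a,f) via R1 from deriv(a,c), deriv(c,f)
round 2: derive deriv(d,a) via R1 from deriv(d,g), deriv(g,a)
round 2: derive deriv(d,c) via R1 from deriv(d,h), deriv(h,c)
round 2: derive deriv(d,i) via R1 from deriv(d,g), deriv(g,i)
round 2: derive deriv(g,c) via R1 from deriv(g,a), deriv(a,c)
round 2: derive deriv(g,d) via R1 from deriv(g,i), deriv(i,d)
round 2: derive deriv(h,f) via R1 from deriv(h,c), deriv(c,f)
round 2: derive deriv(i,f) via R1 from deriv(i,c), deriv(c,f)
round 2: derive deriv(i,g) via R1 from deriv(i,d), deriv(d,g)
round 2: derive deriv(i,h) via R1 from deriv(i,d), deriv(d,h)
round 2: derive deriv(i,j) via R1 from deriv(i,d), deriv(d,j)
round 2: derive deriv(j,c) via R1 from deriv(j,a), deriv(a,c)
round 2: derive deriv(j,d) via R1 from deriv(j,i), deriv(i,d)
round 3: derive deriv(d,d) via R1 from deriv(d,g), deriv(g,d)
round 3: derive deriv(d,f) via R1 from deriv(d,a), deriv(a,f)
round 3: derive deriv(g,f) via R1 from deriv(g,a), deriv(a,f)
round 3: derive deriv(g,g) via R1 from deriv(g,d), deriv(d,g)
round 3: derive deriv(g,h) via R1 from deriv(g,d), deriv(d,h)
round 3: derive deriv(g,j) via R1 from deriv(g,d), deriv(d,j)
round 3: derive deriv(i,a) via R1 from deriv(i,d), deriv(d,a)
round 3: derive deriv(i,i) via R1 from deriv(i,d), deriv(d,i)
round 3: derive deriv(j,f) via R1 from deriv(j,a), deriv(a,f)

no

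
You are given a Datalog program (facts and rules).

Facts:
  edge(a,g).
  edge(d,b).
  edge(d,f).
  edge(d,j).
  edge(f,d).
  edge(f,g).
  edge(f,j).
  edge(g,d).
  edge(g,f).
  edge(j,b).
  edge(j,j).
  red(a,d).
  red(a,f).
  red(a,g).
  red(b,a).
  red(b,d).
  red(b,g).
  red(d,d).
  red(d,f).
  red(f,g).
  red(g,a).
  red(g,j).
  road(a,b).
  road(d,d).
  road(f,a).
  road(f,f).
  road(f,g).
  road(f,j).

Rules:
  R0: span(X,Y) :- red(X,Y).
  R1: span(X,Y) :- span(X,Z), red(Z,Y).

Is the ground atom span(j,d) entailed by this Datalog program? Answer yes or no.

no

round 1: derive span(a,d) via R0 from red(a,d)
round 1: derive span(a,f) via R0 from red(a,f)
round 1: derive span(a,g) via R0 from red(a,g)
round 1: derive span(b,a) via R0 from red(b,a)
round 1: derive span(b,d) via R0 from red(b,d)
round 1: derive span(b,g) via R0 from red(b,g)
round 1: derive span(d,d) via R0 from red(d,d)
round 1: derive span(d,f) via R0 from red(d,f)
round 1: derive span(f,g) via R0 from red(f,g)
round 1: derive span(g,a) via R0 from red(g,a)
round 1: derive span(g,j) via R0 from red(g,j)
round 2: derive span(a,a) via R1 from span(a,g), red(g,a)
round 2: derive span(a,j) via R1 from span(a,g), red(g,j)
round 2: derive span(b,f) via R1 from span(b,a), red(a,f)
round 2: derive span(b,j) via R1 from span(b,g), red(g,j)
round 2: derive span(d,g) via R1 from span(d,f), red(f,g)
round 2: derive span(f,a) via R1 from span(f,g), red(g,a)
round 2: derive span(f,j) via R1 from span(f,g), red(g,j)
round 2: derive span(g,d) via R1 from span(g,a), red(a,d)
round 2: derive span(g,f) via R1 from span(g,a), red(a,f)
round 2: derive span(g,g) via R1 from span(g,a), red(a,g)
round 3: derive span(d,a) via R1 from span(d,g), red(g,a)
round 3: derive span(d,j) via R1 from span(d,g), red(g,j)
round 3: derive span(f,d) via R1 from span(f,a), red(a,d)
round 3: derive span(f,f) via R1 from span(f,a), red(a,f)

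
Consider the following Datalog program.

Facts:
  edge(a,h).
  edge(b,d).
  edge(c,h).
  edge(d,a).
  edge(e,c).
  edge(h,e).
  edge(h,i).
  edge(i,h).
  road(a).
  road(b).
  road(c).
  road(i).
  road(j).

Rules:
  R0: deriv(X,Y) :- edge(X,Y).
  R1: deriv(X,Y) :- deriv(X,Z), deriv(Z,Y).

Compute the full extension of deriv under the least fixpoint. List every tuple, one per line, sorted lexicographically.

deriv(a,c)
deriv(a,e)
deriv(a,h)
deriv(a,i)
deriv(b,a)
deriv(b,c)
deriv(b,d)
deriv(b,e)
deriv(b,h)
deriv(b,i)
deriv(c,c)
deriv(c,e)
deriv(c,h)
deriv(c,i)
deriv(d,a)
deriv(d,c)
deriv(d,e)
deriv(d,h)
deriv(d,i)
deriv(e,c)
deriv(e,e)
deriv(e,h)
deriv(e,i)
deriv(h,c)
deriv(h,e)
deriv(h,h)
deriv(h,i)
deriv(i,c)
deriv(i,e)
deriv(i,h)
deriv(i,i)

round 1: derive deriv(a,h) via R0 from edge(a,h)
round 1: derive deriv(b,d) via R0 from edge(b,d)
round 1: derive deriv(c,h) via R0 from edge(c,h)
round 1: derive deriv(d,a) via R0 from edge(d,a)
round 1: derive deriv(e,c) via R0 from edge(e,c)
round 1: derive deriv(h,e) via R0 from edge(h,e)
round 1: derive deriv(h,i) via R0 from edge(h,i)
round 1: derive deriv(i,h) via R0 from edge(i,h)
round 2: derive deriv(a,e) via R1 from deriv(a,h), deriv(h,e)
round 2: derive deriv(a,i) via R1 from deriv(a,h), deriv(h,i)
round 2: derive deriv(b,a) via R1 from deriv(b,d), deriv(d,a)
round 2: derive deriv(c,e) via R1 from deriv(c,h), deriv(h,e)
round 2: derive deriv(c,i) via R1 from deriv(c,h), deriv(h,i)
round 2: derive deriv(d,h) via R1 from deriv(d,a), deriv(a,h)
round 2: derive deriv(e,h) via R1 from deriv(e,c), deriv(c,h)
round 2: derive deriv(h,c) via R1 from deriv(h,e), deriv(e,c)
round 2: derive deriv(h,h) via R1 from deriv(h,i), deriv(i,h)
round 2: derive deriv(i,e) via R1 from deriv(i,h), deriv(h,e)
round 2: derive deriv(i,i) via R1 from deriv(i,h), deriv(h,i)
round 3: derive deriv(a,c) via R1 from deriv(a,e), deriv(e,c)
round 3: derive deriv(b,e) via R1 from deriv(b,a), deriv(a,e)
round 3: derive deriv(b,h) via R1 from deriv(b,a), deriv(a,h)
round 3: derive deriv(b,i) via R1 from deriv(b,a), deriv(a,i)
round 3: derive deriv(c,c) via R1 from deriv(c,e), deriv(e,c)
round 3: derive deriv(d,c) via R1 from deriv(d,h), deriv(h,c)
round 3: derive deriv(d,e) via R1 from deriv(d,a), deriv(a,e)
round 3: derive deriv(d,i) via R1 from deriv(d,a), deriv(a,i)
round 3: derive deriv(e,e) via R1 from deriv(e,c), deriv(c,e)
round 3: derive deriv(e,i) via R1 from deriv(e,c), deriv(c,i)
round 3: derive deriv(i,c) via R1 from deriv(i,e), deriv(e,c)
round 4: derive deriv(b,c) via R1 from deriv(b,a), deriv(a,c)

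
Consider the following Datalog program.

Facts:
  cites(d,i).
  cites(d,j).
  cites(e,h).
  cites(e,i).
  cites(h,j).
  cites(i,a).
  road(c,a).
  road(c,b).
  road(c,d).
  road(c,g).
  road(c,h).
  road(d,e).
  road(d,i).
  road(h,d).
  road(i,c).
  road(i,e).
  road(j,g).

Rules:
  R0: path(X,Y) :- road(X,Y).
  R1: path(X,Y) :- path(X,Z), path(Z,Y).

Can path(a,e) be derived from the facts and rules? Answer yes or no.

no

round 1: derive path(c,a) via R0 from road(c,a)
round 1: derive path(c,b) via R0 from road(c,b)
round 1: derive path(c,d) via R0 from road(c,d)
round 1: derive path(c,g) via R0 from road(c,g)
round 1: derive path(c,h) via R0 from road(c,h)
round 1: derive path(d,e) via R0 from road(d,e)
round 1: derive path(d,i) via R0 from road(d,i)
round 1: derive path(h,d) via R0 from road(h,d)
round 1: derive path(i,c) via R0 from road(i,c)
round 1: derive path(i,e) via R0 from road(i,e)
round 1: derive path(j,g) via R0 from road(j,g)
round 2: derive path(c,e) via R1 from path(c,d), path(d,e)
round 2: derive path(c,i) via R1 from path(c,d), path(d,i)
round 2: derive path(d,c) via R1 from path(d,i), path(i,c)
round 2: derive path(h,e) via R1 from path(h,d), path(d,e)
round 2: derive path(h,i) via R1 from path(h,d), path(d,i)
round 2: derive path(i,a) via R1 from path(i,c), path(c,a)
round 2: derive path(i,b) via R1 from path(i,c), path(c,b)
round 2: derive path(i,d) via R1 from path(i,c), path(c,d)
round 2: derive path(i,g) via R1 from path(i,c), path(c,g)
round 2: derive path(i,h) via R1 from path(i,c), path(c,h)
round 3: derive path(c,c) via R1 from path(c,d), path(d,c)
round 3: derive path(d,a) via R1 from path(d,c), path(c,a)
round 3: derive path(d,b) via R1 from path(d,c), path(c,b)
round 3: derive path(d,d) via R1 from path(d,c), path(c,d)
round 3: derive path(d,g) via R1 from path(d,c), path(c,g)
round 3: derive path(d,h) via R1 from path(d,c), path(c,h)
round 3: derive path(h,a) via R1 from path(h,i), path(i,a)
round 3: derive path(h,b) via R1 from path(h,i), path(i,b)
round 3: derive path(h,c) via R1 from path(h,d), path(d,c)
round 3: derive path(h,g) via R1 from path(h,i), path(i,g)
round 3: derive path(h,h) via R1 from path(h,i), path(i,h)
round 3: derive path(i,i) via R1 from path(i,c), path(c,i)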